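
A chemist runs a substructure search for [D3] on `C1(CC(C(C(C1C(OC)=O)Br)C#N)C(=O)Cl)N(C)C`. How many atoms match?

The query [D3] means: atom with exactly three heavy-atom neighbours.
Check the 19 heavy atoms by environment: 7× C (D3) → match; 2× C (D2) → no; 1× N (D3) → match; 3× C (D1) → no; 1× N (D1) → no; 2× O (D1) → no; 1× Cl (D1) → no; 1× O (D2) → no; 1× Br (D1) → no.
Summing the matching environments: 7 + 1 = 8 matching atoms.

8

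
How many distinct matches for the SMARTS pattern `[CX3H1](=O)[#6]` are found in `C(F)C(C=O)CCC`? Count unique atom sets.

[CX3H1](=O)[#6] is the SMARTS for an aldehyde: an sp2 carbon with one H, double-bonded to O and single-bonded to carbon.
Exactly one fragment in the molecule meets all constraints, giving 1 match.

1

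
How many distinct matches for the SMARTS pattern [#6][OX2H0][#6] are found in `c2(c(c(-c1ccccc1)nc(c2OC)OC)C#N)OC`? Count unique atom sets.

3

[#6][OX2H0][#6] is the SMARTS for an ether: an aliphatic oxygen bridging two carbons with no H on the oxygen.
The molecule carries 3 separate instances of a methoxy ether (-OCH3) meeting every constraint; each maps to a distinct set of atoms, giving 3 matches.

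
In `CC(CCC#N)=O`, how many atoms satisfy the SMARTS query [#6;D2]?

3

Check the 7 heavy atoms by environment: 3× C (D2) → match; 1× C (D3) → no; 1× O (D1) → no; 1× C (D1) → no; 1× N (D1) → no.
That gives 3 matching atoms.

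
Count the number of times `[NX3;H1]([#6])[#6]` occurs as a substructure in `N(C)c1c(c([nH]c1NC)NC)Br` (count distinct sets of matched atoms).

3

[NX3;H1]([#6])[#6] is the SMARTS for a secondary amine: a trivalent nitrogen with one H, bonded to two carbons.
The molecule carries 3 separate instances of an N-methylamino group (-NHCH3) meeting every constraint; each maps to a distinct set of atoms, giving 3 matches.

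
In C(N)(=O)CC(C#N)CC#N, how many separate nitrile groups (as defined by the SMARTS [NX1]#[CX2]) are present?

2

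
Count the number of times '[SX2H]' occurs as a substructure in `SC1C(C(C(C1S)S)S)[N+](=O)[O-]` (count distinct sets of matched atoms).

4

[SX2H] is the SMARTS for a thiol: an aliphatic sulfur with two connections, one being H.
The molecule carries 4 separate instances of a thiol (-SH) meeting every constraint; each maps to a distinct set of atoms, giving 4 matches.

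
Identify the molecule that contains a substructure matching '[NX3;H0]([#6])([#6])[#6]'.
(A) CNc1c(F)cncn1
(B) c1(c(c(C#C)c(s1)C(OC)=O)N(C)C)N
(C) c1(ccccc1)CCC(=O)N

B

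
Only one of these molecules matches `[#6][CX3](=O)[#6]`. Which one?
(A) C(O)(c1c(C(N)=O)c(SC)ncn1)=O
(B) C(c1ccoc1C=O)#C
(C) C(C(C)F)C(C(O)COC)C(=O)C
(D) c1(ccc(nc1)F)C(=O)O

[#6][CX3](=O)[#6] describes a carbonyl carbon (no H) flanked by two carbons (a ketone).
(A) has a primary amide (-C(=O)NH2) but one neighbour of the carbonyl carbon is N, not C.
(B) has an aldehyde (-CHO) but the carbonyl carbon has H1, so it is not flanked by two carbons.
(C) contains an acetyl/ketone group (-C(=O)CH3), which satisfies every atom and bond constraint.
(D) has a carboxylic acid group (-C(=O)OH) but one neighbour of the carbonyl carbon is O, not C.
So the answer is (C).

C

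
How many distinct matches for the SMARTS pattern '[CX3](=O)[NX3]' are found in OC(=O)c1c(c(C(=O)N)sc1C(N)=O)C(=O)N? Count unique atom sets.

3

[CX3](=O)[NX3] is the SMARTS for an amide: a carbonyl carbon bonded to a trivalent nitrogen.
The molecule carries 3 separate instances of a primary amide (-C(=O)NH2) meeting every constraint; each maps to a distinct set of atoms, giving 3 matches.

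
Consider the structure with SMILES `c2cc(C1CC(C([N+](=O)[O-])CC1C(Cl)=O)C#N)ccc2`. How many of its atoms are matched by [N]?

2

The query [N] means: uppercase N matches aliphatic (non-aromatic) nitrogen only.
Check the 20 heavy atoms by environment: 8× C → no; 2× O → no; 1× Cl → no; 6× c (aromatic) → no; 1× N (charge +1) → match; 1× O (charge -1) → no; 1× N → match.
Summing the matching environments: 1 + 1 = 2 matching atoms.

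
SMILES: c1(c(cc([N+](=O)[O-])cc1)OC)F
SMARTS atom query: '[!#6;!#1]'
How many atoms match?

Check the 12 heavy atoms by environment: 6× c (aromatic) → no; 1× N (charge +1) → match; 1× O (charge -1) → match; 2× O → match; 1× F → match; 1× C → no.
Summing the matching environments: 1 + 1 + 2 + 1 = 5 matching atoms.

5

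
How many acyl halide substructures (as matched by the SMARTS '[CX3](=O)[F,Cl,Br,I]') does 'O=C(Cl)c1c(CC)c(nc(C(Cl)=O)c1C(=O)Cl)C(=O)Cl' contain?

4

[CX3](=O)[F,Cl,Br,I] is the SMARTS for an acyl halide: a carbonyl carbon bonded to a halogen.
The molecule carries 4 separate instances of an acyl chloride (-C(=O)Cl) meeting every constraint; each maps to a distinct set of atoms, giving 4 matches.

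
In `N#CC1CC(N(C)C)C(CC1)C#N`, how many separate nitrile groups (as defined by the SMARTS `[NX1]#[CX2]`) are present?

[NX1]#[CX2] is the SMARTS for a nitrile: a nitrogen triple-bonded to a two-connected carbon.
The molecule carries 2 separate instances of a nitrile (-C#N) meeting every constraint; each maps to a distinct set of atoms, giving 2 matches.

2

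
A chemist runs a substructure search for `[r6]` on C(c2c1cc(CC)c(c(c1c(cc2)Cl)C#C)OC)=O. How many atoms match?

10

The query [r6] means: r6 matches atoms in a six-membered ring.
Check the 19 heavy atoms by environment: 10× c (aromatic, in 6-ring) → match; 6× C (acyclic) → no; 1× Cl (acyclic) → no; 2× O (acyclic) → no.
That gives 10 matching atoms.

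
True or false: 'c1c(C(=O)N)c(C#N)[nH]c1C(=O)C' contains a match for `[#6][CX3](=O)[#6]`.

The pattern [#6][CX3](=O)[#6] describes a carbonyl carbon (no H) flanked by two carbons — a ketone.
The molecule carries an acetyl/ketone group (-C(=O)CH3), whose atoms satisfy every constraint of the query, so the pattern matches.

True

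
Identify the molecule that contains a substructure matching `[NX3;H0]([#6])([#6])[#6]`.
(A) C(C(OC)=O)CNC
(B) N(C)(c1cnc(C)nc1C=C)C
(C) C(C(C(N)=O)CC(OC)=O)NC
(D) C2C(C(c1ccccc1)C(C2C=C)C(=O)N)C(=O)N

[NX3;H0]([#6])([#6])[#6] describes a trivalent nitrogen with no H, bonded to three carbons (a tertiary amine).
(A) has an N-methylamino group (-NHCH3) but the nitrogen still has one H (H1), not H0.
(B) contains a dimethylamino group (-N(CH3)2), which satisfies every atom and bond constraint.
(C) has an N-methylamino group (-NHCH3) but the nitrogen still has one H (H1), not H0.
(D) has a primary amide (-C(=O)NH2) but the amide nitrogen has H2 and only one carbon neighbour.
So the answer is (B).

B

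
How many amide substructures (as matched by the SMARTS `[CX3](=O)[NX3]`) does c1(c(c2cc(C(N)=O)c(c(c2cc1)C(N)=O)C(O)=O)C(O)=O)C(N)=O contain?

3

[CX3](=O)[NX3] is the SMARTS for an amide: a carbonyl carbon bonded to a trivalent nitrogen.
The molecule carries 3 separate instances of a primary amide (-C(=O)NH2) meeting every constraint; each maps to a distinct set of atoms, giving 3 matches.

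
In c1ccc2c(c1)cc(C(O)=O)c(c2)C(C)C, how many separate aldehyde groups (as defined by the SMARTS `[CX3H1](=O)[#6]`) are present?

0

[CX3H1](=O)[#6] is the SMARTS for an aldehyde: an sp2 carbon with one H, double-bonded to O and single-bonded to carbon.
The molecule has a carboxylic acid group (-C(=O)OH), but the carbonyl carbon has H0 and is bonded to O, not H1; nothing else fits, so there are 0 matches.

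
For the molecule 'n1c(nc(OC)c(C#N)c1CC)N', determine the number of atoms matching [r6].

6

Check the 13 heavy atoms by environment: 2× n (aromatic, in 6-ring) → match; 4× c (aromatic, in 6-ring) → match; 2× N (acyclic) → no; 1× O (acyclic) → no; 4× C (acyclic) → no.
Summing the matching environments: 2 + 4 = 6 matching atoms.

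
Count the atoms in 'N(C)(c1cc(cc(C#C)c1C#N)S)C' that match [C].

5

The query [C] means: uppercase C matches aliphatic (non-aromatic) carbon only.
Check the 14 heavy atoms by environment: 6× c (aromatic) → no; 1× S → no; 5× C → match; 2× N → no.
That gives 5 matching atoms.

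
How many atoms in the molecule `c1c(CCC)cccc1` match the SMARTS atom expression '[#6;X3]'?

6

The query [#6;X3] means: any carbon (aromatic or not) with three total connections.
Check the 9 heavy atoms by environment: 3× C (X4) → no; 6× c (aromatic, X3) → match.
That gives 6 matching atoms.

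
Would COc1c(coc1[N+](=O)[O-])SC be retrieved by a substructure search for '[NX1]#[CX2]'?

No

The pattern [NX1]#[CX2] describes a nitrogen triple-bonded to a two-connected carbon — a nitrile.
The closest candidate here is a nitro group (-[N+](=O)[O-]), but there is no C#N triple bond. No other fragment satisfies the full query, so there is no match.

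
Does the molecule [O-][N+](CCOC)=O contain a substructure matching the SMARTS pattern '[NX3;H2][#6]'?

No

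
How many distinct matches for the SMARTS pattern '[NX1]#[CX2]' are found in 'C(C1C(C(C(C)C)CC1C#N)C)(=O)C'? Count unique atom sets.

1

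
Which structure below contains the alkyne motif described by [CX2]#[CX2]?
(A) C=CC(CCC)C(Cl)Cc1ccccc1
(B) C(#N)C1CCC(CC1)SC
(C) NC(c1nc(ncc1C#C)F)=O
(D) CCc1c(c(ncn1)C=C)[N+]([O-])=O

C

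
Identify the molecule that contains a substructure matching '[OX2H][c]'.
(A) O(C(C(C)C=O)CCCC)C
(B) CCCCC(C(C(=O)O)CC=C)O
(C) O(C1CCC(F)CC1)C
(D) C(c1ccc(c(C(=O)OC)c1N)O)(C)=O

D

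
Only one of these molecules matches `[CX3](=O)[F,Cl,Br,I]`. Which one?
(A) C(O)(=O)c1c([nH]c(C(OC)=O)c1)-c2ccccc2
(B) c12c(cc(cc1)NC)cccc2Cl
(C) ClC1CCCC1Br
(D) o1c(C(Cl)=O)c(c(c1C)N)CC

D

[CX3](=O)[F,Cl,Br,I] describes a carbonyl carbon bonded to a halogen (an acyl halide).
(A) has a carboxylic acid group (-C(=O)OH) but the carbonyl is bonded to -OH, not to a halogen.
(B) has a chloro substituent but the Cl is not on a carbonyl carbon.
(C) has a chloro substituent but the Cl is not on a carbonyl carbon.
(D) contains an acyl chloride (-C(=O)Cl), which satisfies every atom and bond constraint.
So the answer is (D).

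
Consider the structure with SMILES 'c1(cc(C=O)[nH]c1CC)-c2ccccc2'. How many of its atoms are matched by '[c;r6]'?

6

The query [c;r6] means: aromatic carbon that belongs to a six-membered ring.
Check the 15 heavy atoms by environment: 1× n (aromatic, in 5-ring) → no; 4× c (aromatic, in 5-ring) → no; 3× C (acyclic) → no; 1× O (acyclic) → no; 6× c (aromatic, in 6-ring) → match.
That gives 6 matching atoms.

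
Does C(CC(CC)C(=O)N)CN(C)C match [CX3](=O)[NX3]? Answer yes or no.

Yes

The pattern [CX3](=O)[NX3] describes a carbonyl carbon bonded to a trivalent nitrogen — an amide.
The molecule carries a primary amide (-C(=O)NH2), whose atoms satisfy every constraint of the query, so the pattern matches.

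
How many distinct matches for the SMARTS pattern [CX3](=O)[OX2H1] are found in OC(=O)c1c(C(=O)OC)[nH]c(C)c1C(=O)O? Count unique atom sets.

2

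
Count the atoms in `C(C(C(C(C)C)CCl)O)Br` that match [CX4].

7

The query [CX4] means: C with X4: aliphatic carbon with exactly 4 total connections (bonds + H).
Check the 10 heavy atoms by environment: 7× C (X4) → match; 1× Cl (X1) → no; 1× O (X2) → no; 1× Br (X1) → no.
That gives 7 matching atoms.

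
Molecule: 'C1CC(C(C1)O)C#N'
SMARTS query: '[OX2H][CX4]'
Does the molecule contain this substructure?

The pattern [OX2H][CX4] describes a hydroxyl oxygen bound to an sp3 (X4) carbon — an aliphatic alcohol.
The molecule carries a hydroxyl group (-OH), whose atoms satisfy every constraint of the query, so the pattern matches.

Yes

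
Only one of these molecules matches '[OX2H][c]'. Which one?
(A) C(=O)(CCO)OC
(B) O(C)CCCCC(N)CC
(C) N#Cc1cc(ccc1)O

[OX2H][c] describes a hydroxyl oxygen attached to an aromatic carbon (a phenol).
(A) has a hydroxyl group (-OH) but the -OH is on an aliphatic carbon, not an aromatic c.
(B) has a methoxy ether (-OCH3) but the oxygen has H0, not H1.
(C) contains a hydroxyl group (-OH), which satisfies every atom and bond constraint.
So the answer is (C).

C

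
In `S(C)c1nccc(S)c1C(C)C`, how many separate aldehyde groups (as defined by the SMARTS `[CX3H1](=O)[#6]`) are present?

0

[CX3H1](=O)[#6] is the SMARTS for an aldehyde: an sp2 carbon with one H, double-bonded to O and single-bonded to carbon.
No fragment in the molecule satisfies every constraint, giving 0 matches.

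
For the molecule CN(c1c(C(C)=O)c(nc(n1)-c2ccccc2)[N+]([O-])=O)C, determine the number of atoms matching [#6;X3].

11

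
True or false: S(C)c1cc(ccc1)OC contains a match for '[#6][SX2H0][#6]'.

True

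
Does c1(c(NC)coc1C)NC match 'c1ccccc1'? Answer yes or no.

No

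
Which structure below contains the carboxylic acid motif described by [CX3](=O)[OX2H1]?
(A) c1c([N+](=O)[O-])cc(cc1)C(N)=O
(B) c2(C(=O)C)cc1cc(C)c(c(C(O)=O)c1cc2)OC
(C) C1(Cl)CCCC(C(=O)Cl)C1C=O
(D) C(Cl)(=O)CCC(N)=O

B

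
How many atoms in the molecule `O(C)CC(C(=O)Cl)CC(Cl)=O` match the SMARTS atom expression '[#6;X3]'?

2

Check the 11 heavy atoms by environment: 4× C (X4) → no; 1× O (X2) → no; 2× C (X3) → match; 2× O (X1) → no; 2× Cl (X1) → no.
That gives 2 matching atoms.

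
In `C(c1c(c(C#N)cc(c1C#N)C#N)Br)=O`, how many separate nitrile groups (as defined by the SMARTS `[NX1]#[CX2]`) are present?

[NX1]#[CX2] is the SMARTS for a nitrile: a nitrogen triple-bonded to a two-connected carbon.
The molecule carries 3 separate instances of a nitrile (-C#N) meeting every constraint; each maps to a distinct set of atoms, giving 3 matches.

3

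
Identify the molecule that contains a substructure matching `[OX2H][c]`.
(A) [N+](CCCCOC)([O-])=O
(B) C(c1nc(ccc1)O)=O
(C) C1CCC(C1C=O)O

B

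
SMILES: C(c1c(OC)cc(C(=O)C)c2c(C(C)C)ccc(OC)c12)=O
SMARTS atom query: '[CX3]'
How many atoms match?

2

The query [CX3] means: C with X3: aliphatic carbon with exactly 3 total connections.
Check the 22 heavy atoms by environment: 10× c (aromatic, X3) → no; 2× C (X3) → match; 2× O (X1) → no; 6× C (X4) → no; 2× O (X2) → no.
That gives 2 matching atoms.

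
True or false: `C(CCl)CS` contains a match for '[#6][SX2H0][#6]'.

False

The pattern [#6][SX2H0][#6] describes an aliphatic sulfur bridging two carbons with no H on the sulfur — a thioether.
The closest candidate here is a thiol (-SH), but the sulfur has H1, not H0 bridging two carbons. No other fragment satisfies the full query, so there is no match.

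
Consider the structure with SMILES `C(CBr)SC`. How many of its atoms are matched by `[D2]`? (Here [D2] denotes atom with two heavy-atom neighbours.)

3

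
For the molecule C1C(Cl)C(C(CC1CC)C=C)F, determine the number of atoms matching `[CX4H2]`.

3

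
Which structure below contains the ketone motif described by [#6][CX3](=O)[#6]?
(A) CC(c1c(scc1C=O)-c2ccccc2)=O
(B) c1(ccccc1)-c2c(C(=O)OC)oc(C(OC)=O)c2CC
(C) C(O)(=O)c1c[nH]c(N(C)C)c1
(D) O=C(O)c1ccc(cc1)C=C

A

[#6][CX3](=O)[#6] describes a carbonyl carbon (no H) flanked by two carbons (a ketone).
(A) contains an acetyl/ketone group (-C(=O)CH3), which satisfies every atom and bond constraint.
(B) has a methyl-ester group (-C(=O)OCH3) but one neighbour of the carbonyl carbon is O, not C.
(C) has a carboxylic acid group (-C(=O)OH) but one neighbour of the carbonyl carbon is O, not C.
(D) has a carboxylic acid group (-C(=O)OH) but one neighbour of the carbonyl carbon is O, not C.
So the answer is (A).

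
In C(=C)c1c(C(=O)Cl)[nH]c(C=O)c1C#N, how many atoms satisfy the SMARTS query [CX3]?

Check the 14 heavy atoms by environment: 1× n (aromatic, X3) → no; 4× c (aromatic, X3) → no; 1× C (X2) → no; 1× N (X1) → no; 4× C (X3) → match; 2× O (X1) → no; 1× Cl (X1) → no.
That gives 4 matching atoms.

4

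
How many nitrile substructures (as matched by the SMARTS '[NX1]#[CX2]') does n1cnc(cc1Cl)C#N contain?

[NX1]#[CX2] is the SMARTS for a nitrile: a nitrogen triple-bonded to a two-connected carbon.
Exactly one fragment in the molecule meets all constraints, giving 1 match.

1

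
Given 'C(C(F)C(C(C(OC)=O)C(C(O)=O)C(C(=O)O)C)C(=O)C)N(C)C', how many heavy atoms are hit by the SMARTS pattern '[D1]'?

The query [D1] means: atom with exactly one heavy-atom neighbour (degree 1).
Check the 24 heavy atoms by environment: 5× C (D1) → match; 9× C (D3) → no; 1× C (D2) → no; 6× O (D1) → match; 1× O (D2) → no; 1× F (D1) → match; 1× N (D3) → no.
Summing the matching environments: 5 + 6 + 1 = 12 matching atoms.

12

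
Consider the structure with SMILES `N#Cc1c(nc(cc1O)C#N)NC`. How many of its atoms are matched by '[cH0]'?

4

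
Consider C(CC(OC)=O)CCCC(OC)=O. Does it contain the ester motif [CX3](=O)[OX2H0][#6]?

The pattern [CX3](=O)[OX2H0][#6] describes a carbonyl carbon bonded to an oxygen that is itself bonded to carbon (no H on that O) — an ester.
The molecule carries a methyl-ester group (-C(=O)OCH3), whose atoms satisfy every constraint of the query, so the pattern matches.

Yes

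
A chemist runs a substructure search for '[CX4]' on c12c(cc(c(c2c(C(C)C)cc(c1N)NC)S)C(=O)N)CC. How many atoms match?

6

Check the 22 heavy atoms by environment: 10× c (aromatic, X3) → no; 1× C (X3) → no; 1× O (X1) → no; 3× N (X3) → no; 6× C (X4) → match; 1× S (X2) → no.
That gives 6 matching atoms.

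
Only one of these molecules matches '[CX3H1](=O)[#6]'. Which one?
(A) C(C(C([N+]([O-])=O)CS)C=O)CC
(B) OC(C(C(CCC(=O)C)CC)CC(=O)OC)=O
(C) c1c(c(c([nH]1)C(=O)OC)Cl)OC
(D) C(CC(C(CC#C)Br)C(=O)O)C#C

A

[CX3H1](=O)[#6] describes an sp2 carbon with one H, double-bonded to O and single-bonded to carbon (an aldehyde).
(A) contains an aldehyde (-CHO), which satisfies every atom and bond constraint.
(B) has a carboxylic acid group (-C(=O)OH) but the carbonyl carbon has H0 and is bonded to O, not H1.
(C) has a methyl-ester group (-C(=O)OCH3) but the carbonyl carbon has H0, not H1.
(D) has a carboxylic acid group (-C(=O)OH) but the carbonyl carbon has H0 and is bonded to O, not H1.
So the answer is (A).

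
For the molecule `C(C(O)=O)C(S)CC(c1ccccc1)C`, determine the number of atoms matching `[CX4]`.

Check the 15 heavy atoms by environment: 5× C (X4) → match; 1× S (X2) → no; 6× c (aromatic, X3) → no; 1× C (X3) → no; 1× O (X1) → no; 1× O (X2) → no.
That gives 5 matching atoms.

5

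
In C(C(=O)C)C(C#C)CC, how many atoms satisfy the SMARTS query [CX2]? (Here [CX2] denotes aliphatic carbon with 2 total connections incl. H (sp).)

Check the 9 heavy atoms by environment: 5× C (X4) → no; 1× C (X3) → no; 1× O (X1) → no; 2× C (X2) → match.
That gives 2 matching atoms.

2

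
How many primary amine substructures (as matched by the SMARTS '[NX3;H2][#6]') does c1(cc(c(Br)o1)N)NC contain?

1

[NX3;H2][#6] is the SMARTS for a primary amine: a trivalent nitrogen with two H attached to carbon.
Exactly one fragment in the molecule meets all constraints, giving 1 match.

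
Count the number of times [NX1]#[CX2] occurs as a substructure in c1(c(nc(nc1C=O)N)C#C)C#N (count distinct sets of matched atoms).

1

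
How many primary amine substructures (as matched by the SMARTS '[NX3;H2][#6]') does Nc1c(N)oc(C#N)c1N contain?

3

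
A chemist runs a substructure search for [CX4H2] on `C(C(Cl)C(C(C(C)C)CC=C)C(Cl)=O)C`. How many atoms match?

2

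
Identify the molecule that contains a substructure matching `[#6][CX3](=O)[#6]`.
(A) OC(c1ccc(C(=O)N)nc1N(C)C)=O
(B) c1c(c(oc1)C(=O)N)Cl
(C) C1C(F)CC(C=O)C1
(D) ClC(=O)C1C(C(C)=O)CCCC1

[#6][CX3](=O)[#6] describes a carbonyl carbon (no H) flanked by two carbons (a ketone).
(A) has a carboxylic acid group (-C(=O)OH) but one neighbour of the carbonyl carbon is O, not C.
(B) has a primary amide (-C(=O)NH2) but one neighbour of the carbonyl carbon is N, not C.
(C) has an aldehyde (-CHO) but the carbonyl carbon has H1, so it is not flanked by two carbons.
(D) contains an acetyl/ketone group (-C(=O)CH3), which satisfies every atom and bond constraint.
So the answer is (D).

D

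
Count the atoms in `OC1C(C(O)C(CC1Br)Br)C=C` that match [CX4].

6

The query [CX4] means: C with X4: aliphatic carbon with exactly 4 total connections (bonds + H).
Check the 12 heavy atoms by environment: 6× C (X4) → match; 2× C (X3) → no; 2× Br (X1) → no; 2× O (X2) → no.
That gives 6 matching atoms.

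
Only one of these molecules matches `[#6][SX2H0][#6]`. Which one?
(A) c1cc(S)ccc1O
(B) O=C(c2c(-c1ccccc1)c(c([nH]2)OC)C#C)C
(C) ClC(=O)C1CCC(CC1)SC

C

[#6][SX2H0][#6] describes an aliphatic sulfur bridging two carbons with no H on the sulfur (a thioether).
(A) has a thiol (-SH) but the sulfur has H1, not H0 bridging two carbons.
(B) has a methoxy ether (-OCH3) but the bridging atom is O, not S.
(C) contains a methylthio ether (-SCH3), which satisfies every atom and bond constraint.
So the answer is (C).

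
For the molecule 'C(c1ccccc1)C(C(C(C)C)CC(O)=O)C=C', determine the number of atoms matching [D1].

The query [D1] means: atom with exactly one heavy-atom neighbour (degree 1).
Check the 18 heavy atoms by environment: 3× C (D2) → no; 4× C (D3) → no; 2× O (D1) → match; 3× C (D1) → match; 1× c (aromatic, D3) → no; 5× c (aromatic, D2) → no.
Summing the matching environments: 2 + 3 = 5 matching atoms.

5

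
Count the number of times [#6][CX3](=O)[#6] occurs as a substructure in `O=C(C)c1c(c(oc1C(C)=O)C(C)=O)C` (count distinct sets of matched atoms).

[#6][CX3](=O)[#6] is the SMARTS for a ketone: a carbonyl carbon (no H) flanked by two carbons.
The molecule carries 3 separate instances of an acetyl/ketone group (-C(=O)CH3) meeting every constraint; each maps to a distinct set of atoms, giving 3 matches.

3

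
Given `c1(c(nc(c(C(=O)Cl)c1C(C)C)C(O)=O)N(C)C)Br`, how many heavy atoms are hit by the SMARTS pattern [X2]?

2

The query [X2] means: any atom with exactly two total connections (bonds + H).
Check the 19 heavy atoms by environment: 1× n (aromatic, X2) → match; 5× c (aromatic, X3) → no; 2× C (X3) → no; 2× O (X1) → no; 1× Cl (X1) → no; 5× C (X4) → no; 1× Br (X1) → no; 1× N (X3) → no; 1× O (X2) → match.
Summing the matching environments: 1 + 1 = 2 matching atoms.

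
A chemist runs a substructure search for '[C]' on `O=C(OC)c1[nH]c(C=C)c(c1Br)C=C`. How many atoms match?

6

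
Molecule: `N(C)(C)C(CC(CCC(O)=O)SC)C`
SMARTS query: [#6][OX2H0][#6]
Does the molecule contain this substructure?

No

The pattern [#6][OX2H0][#6] describes an aliphatic oxygen bridging two carbons with no H on the oxygen — an ether.
The closest candidate here is a carboxylic acid group (-C(=O)OH), but the -OH oxygen has H1; the =O is OX1, not OX2. No other fragment satisfies the full query, so there is no match.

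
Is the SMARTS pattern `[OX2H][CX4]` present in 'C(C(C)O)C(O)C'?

Yes

The pattern [OX2H][CX4] describes a hydroxyl oxygen bound to an sp3 (X4) carbon — an aliphatic alcohol.
The molecule carries a hydroxyl group (-OH), whose atoms satisfy every constraint of the query, so the pattern matches.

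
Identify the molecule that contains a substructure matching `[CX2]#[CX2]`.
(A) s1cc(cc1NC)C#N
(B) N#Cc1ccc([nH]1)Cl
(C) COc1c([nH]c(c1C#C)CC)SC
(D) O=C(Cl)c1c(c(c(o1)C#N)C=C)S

C

[CX2]#[CX2] describes a carbon-carbon triple bond (an alkyne).
(A) has a nitrile (-C#N) but the triple bond is C#N, not C#C.
(B) has a nitrile (-C#N) but the triple bond is C#N, not C#C.
(C) contains an ethynyl group (-C#CH), which satisfies every atom and bond constraint.
(D) has a vinyl group (-CH=CH2) but the C=C is a double bond; both carbons are CX3, not CX2.
So the answer is (C).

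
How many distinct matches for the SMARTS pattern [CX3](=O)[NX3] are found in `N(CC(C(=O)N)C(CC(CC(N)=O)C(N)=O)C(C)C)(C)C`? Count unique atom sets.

[CX3](=O)[NX3] is the SMARTS for an amide: a carbonyl carbon bonded to a trivalent nitrogen.
The molecule carries 3 separate instances of a primary amide (-C(=O)NH2) meeting every constraint; each maps to a distinct set of atoms, giving 3 matches.

3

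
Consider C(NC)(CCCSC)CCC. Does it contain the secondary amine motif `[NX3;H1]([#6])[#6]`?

Yes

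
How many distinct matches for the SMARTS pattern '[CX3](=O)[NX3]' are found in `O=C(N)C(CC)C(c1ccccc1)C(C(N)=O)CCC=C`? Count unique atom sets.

2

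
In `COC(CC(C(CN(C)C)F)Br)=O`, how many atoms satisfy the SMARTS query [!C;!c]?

The query [!C;!c] means: neither aliphatic nor aromatic carbon — same as [!#6].
Check the 13 heavy atoms by environment: 8× C → no; 1× N → match; 2× O → match; 1× Br → match; 1× F → match.
Summing the matching environments: 1 + 2 + 1 + 1 = 5 matching atoms.

5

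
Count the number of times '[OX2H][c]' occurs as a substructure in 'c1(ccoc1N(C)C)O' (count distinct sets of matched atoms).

1

[OX2H][c] is the SMARTS for a phenol: a hydroxyl oxygen attached to an aromatic carbon.
Exactly one fragment in the molecule meets all constraints, giving 1 match.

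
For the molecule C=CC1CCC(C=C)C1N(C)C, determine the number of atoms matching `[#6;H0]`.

The query [#6;H0] means: any carbon with no attached hydrogen.
Check the 12 heavy atoms by environment: 5× C (H1) → no; 4× C (H2) → no; 1× N (H0) → no; 2× C (H3) → no.
No environment satisfies the query, so 0 matching atoms.

0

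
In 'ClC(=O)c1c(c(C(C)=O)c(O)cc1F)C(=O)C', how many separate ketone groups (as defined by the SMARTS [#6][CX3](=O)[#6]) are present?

2

[#6][CX3](=O)[#6] is the SMARTS for a ketone: a carbonyl carbon (no H) flanked by two carbons.
The molecule carries 2 separate instances of an acetyl/ketone group (-C(=O)CH3) meeting every constraint; each maps to a distinct set of atoms, giving 2 matches.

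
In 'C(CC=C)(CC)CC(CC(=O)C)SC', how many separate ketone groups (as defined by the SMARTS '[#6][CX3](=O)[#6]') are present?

1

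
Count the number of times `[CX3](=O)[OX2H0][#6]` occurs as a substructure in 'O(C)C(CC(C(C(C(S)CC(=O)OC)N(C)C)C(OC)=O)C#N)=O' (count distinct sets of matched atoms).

3

[CX3](=O)[OX2H0][#6] is the SMARTS for an ester: a carbonyl carbon bonded to an oxygen that is itself bonded to carbon (no H on that O).
The molecule carries 3 separate instances of a methyl-ester group (-C(=O)OCH3) meeting every constraint; each maps to a distinct set of atoms, giving 3 matches.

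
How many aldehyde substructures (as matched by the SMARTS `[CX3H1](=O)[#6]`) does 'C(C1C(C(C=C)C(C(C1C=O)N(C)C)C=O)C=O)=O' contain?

4

[CX3H1](=O)[#6] is the SMARTS for an aldehyde: an sp2 carbon with one H, double-bonded to O and single-bonded to carbon.
The molecule carries 4 separate instances of an aldehyde (-CHO) meeting every constraint; each maps to a distinct set of atoms, giving 4 matches.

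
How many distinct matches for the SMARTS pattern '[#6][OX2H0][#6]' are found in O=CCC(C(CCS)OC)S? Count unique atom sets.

1

[#6][OX2H0][#6] is the SMARTS for an ether: an aliphatic oxygen bridging two carbons with no H on the oxygen.
Exactly one fragment in the molecule meets all constraints, giving 1 match.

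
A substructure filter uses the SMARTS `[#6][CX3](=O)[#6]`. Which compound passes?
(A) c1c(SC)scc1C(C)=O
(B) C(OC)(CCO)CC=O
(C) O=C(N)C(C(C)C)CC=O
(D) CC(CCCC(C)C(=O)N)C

[#6][CX3](=O)[#6] describes a carbonyl carbon (no H) flanked by two carbons (a ketone).
(A) contains an acetyl/ketone group (-C(=O)CH3), which satisfies every atom and bond constraint.
(B) has an aldehyde (-CHO) but the carbonyl carbon has H1, so it is not flanked by two carbons.
(C) has a primary amide (-C(=O)NH2) but one neighbour of the carbonyl carbon is N, not C.
(D) has a primary amide (-C(=O)NH2) but one neighbour of the carbonyl carbon is N, not C.
So the answer is (A).

A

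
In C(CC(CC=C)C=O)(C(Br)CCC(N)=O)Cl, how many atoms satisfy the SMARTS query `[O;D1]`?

2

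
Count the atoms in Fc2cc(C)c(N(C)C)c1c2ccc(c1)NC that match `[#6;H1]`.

The query [#6;H1] means: any carbon bearing exactly one hydrogen.
Check the 17 heavy atoms by environment: 6× c (aromatic, H0) → no; 4× c (aromatic, H1) → match; 1× F (H0) → no; 1× N (H0) → no; 4× C (H3) → no; 1× N (H1) → no.
That gives 4 matching atoms.

4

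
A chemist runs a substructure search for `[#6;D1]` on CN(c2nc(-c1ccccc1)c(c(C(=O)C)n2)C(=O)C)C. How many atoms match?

4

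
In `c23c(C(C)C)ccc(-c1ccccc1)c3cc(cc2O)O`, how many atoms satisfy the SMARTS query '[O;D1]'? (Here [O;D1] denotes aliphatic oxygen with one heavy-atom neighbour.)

2

The query [O;D1] means: aliphatic oxygen bonded to exactly one heavy atom.
Check the 21 heavy atoms by environment: 7× c (aromatic, D3) → no; 9× c (aromatic, D2) → no; 1× C (D3) → no; 2× C (D1) → no; 2× O (D1) → match.
That gives 2 matching atoms.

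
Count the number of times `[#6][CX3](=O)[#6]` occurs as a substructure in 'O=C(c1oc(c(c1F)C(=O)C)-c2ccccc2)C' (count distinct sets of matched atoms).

[#6][CX3](=O)[#6] is the SMARTS for a ketone: a carbonyl carbon (no H) flanked by two carbons.
The molecule carries 2 separate instances of an acetyl/ketone group (-C(=O)CH3) meeting every constraint; each maps to a distinct set of atoms, giving 2 matches.

2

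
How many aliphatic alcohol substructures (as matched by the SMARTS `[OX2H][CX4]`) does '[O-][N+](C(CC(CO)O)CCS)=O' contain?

2

[OX2H][CX4] is the SMARTS for an aliphatic alcohol: a hydroxyl oxygen bound to an sp3 (X4) carbon.
The molecule carries 2 separate instances of a hydroxyl group (-OH) meeting every constraint; each maps to a distinct set of atoms, giving 2 matches.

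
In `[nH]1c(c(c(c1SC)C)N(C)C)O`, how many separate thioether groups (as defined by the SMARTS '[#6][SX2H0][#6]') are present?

[#6][SX2H0][#6] is the SMARTS for a thioether: an aliphatic sulfur bridging two carbons with no H on the sulfur.
Exactly one fragment in the molecule meets all constraints, giving 1 match.

1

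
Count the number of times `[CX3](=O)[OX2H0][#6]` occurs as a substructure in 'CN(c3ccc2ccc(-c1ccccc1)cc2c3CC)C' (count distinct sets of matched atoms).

[CX3](=O)[OX2H0][#6] is the SMARTS for an ester: a carbonyl carbon bonded to an oxygen that is itself bonded to carbon (no H on that O).
No fragment in the molecule satisfies every constraint, giving 0 matches.

0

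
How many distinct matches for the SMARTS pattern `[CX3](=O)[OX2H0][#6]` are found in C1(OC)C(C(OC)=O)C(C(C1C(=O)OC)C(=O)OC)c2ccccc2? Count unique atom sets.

[CX3](=O)[OX2H0][#6] is the SMARTS for an ester: a carbonyl carbon bonded to an oxygen that is itself bonded to carbon (no H on that O).
The molecule carries 3 separate instances of a methyl-ester group (-C(=O)OCH3) meeting every constraint; each maps to a distinct set of atoms, giving 3 matches.

3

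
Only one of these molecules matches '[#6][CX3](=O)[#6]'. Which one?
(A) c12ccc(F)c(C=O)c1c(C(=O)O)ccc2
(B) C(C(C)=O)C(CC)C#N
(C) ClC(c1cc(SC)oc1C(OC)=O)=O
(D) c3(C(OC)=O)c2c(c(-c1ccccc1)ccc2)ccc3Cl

B

[#6][CX3](=O)[#6] describes a carbonyl carbon (no H) flanked by two carbons (a ketone).
(A) has a carboxylic acid group (-C(=O)OH) but one neighbour of the carbonyl carbon is O, not C.
(B) contains an acetyl/ketone group (-C(=O)CH3), which satisfies every atom and bond constraint.
(C) has a methyl-ester group (-C(=O)OCH3) but one neighbour of the carbonyl carbon is O, not C.
(D) has a methyl-ester group (-C(=O)OCH3) but one neighbour of the carbonyl carbon is O, not C.
So the answer is (B).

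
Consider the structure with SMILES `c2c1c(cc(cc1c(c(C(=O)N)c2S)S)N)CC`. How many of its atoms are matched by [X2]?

2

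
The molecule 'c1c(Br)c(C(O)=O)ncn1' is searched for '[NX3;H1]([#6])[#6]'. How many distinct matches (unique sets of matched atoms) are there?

0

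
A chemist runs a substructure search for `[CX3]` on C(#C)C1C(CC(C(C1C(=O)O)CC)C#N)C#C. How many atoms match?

1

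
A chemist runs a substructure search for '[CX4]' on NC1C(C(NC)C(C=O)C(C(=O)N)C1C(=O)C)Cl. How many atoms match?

8

Check the 18 heavy atoms by environment: 8× C (X4) → match; 3× C (X3) → no; 3× O (X1) → no; 3× N (X3) → no; 1× Cl (X1) → no.
That gives 8 matching atoms.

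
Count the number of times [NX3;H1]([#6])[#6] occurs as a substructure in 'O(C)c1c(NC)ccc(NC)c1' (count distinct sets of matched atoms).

2

[NX3;H1]([#6])[#6] is the SMARTS for a secondary amine: a trivalent nitrogen with one H, bonded to two carbons.
The molecule carries 2 separate instances of an N-methylamino group (-NHCH3) meeting every constraint; each maps to a distinct set of atoms, giving 2 matches.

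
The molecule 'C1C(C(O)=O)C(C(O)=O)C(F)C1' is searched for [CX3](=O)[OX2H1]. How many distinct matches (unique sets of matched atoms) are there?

[CX3](=O)[OX2H1] is the SMARTS for a carboxylic acid: an sp2 carbon double-bonded to O and single-bonded to an -OH oxygen.
The molecule carries 2 separate instances of a carboxylic acid group (-C(=O)OH) meeting every constraint; each maps to a distinct set of atoms, giving 2 matches.

2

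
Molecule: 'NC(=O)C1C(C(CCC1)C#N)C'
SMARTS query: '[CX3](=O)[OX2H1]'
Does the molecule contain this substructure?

The pattern [CX3](=O)[OX2H1] describes an sp2 carbon double-bonded to O and single-bonded to an -OH oxygen — a carboxylic acid.
The closest candidate here is a primary amide (-C(=O)NH2), but the carbonyl is bonded to N, not to an -OH oxygen. No other fragment satisfies the full query, so there is no match.

No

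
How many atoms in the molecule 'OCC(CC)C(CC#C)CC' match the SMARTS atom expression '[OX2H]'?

1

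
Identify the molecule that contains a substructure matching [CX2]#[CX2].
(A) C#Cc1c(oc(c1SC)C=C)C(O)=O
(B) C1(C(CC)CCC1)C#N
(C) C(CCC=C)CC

A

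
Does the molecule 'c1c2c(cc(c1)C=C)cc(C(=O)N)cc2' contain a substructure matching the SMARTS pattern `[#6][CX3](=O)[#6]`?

No

The pattern [#6][CX3](=O)[#6] describes a carbonyl carbon (no H) flanked by two carbons — a ketone.
The closest candidate here is a primary amide (-C(=O)NH2), but one neighbour of the carbonyl carbon is N, not C. No other fragment satisfies the full query, so there is no match.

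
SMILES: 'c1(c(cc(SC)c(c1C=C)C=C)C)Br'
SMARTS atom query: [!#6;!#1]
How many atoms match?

The query [!#6;!#1] means: not carbon and not hydrogen — any heteroatom.
Check the 14 heavy atoms by environment: 6× c (aromatic) → no; 6× C → no; 1× S → match; 1× Br → match.
Summing the matching environments: 1 + 1 = 2 matching atoms.

2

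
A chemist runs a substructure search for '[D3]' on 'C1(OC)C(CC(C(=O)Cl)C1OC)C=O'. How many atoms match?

5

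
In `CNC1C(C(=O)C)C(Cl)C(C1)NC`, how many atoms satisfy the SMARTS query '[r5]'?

Check the 13 heavy atoms by environment: 5× C (in 5-ring) → match; 2× N (acyclic) → no; 4× C (acyclic) → no; 1× Cl (acyclic) → no; 1× O (acyclic) → no.
That gives 5 matching atoms.

5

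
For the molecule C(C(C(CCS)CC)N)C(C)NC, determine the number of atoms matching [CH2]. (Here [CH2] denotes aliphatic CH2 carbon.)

The query [CH2] means: aliphatic carbon with exactly two hydrogens.
Check the 13 heavy atoms by environment: 3× C (H3) → no; 3× C (H1) → no; 4× C (H2) → match; 1× N (H1) → no; 1× S (H1) → no; 1× N (H2) → no.
That gives 4 matching atoms.

4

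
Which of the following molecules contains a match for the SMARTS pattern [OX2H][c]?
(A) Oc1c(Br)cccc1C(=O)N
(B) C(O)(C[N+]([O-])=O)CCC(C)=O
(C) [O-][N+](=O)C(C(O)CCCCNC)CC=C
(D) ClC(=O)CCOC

A

[OX2H][c] describes a hydroxyl oxygen attached to an aromatic carbon (a phenol).
(A) contains a hydroxyl group (-OH), which satisfies every atom and bond constraint.
(B) has a hydroxyl group (-OH) but the -OH is on an aliphatic carbon, not an aromatic c.
(C) has a hydroxyl group (-OH) but the -OH is on an aliphatic carbon, not an aromatic c.
(D) has a methoxy ether (-OCH3) but the oxygen has H0, not H1.
So the answer is (A).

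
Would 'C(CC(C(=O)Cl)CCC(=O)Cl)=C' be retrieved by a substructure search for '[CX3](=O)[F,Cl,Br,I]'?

Yes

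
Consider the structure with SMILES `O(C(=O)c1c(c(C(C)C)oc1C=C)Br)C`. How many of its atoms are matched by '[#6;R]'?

The query [#6;R] means: carbon that is part of a ring.
Check the 15 heavy atoms by environment: 1× o (aromatic, in 5-ring) → no; 4× c (aromatic, in 5-ring) → match; 7× C (acyclic) → no; 2× O (acyclic) → no; 1× Br (acyclic) → no.
That gives 4 matching atoms.

4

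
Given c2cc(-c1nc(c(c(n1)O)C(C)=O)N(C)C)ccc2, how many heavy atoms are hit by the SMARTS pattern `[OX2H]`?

The query [OX2H] means: aliphatic oxygen with two connections, one of which is H — an -OH oxygen.
Check the 19 heavy atoms by environment: 2× n (aromatic, H0, X2) → no; 5× c (aromatic, H0, X3) → no; 5× c (aromatic, H1, X3) → no; 1× C (H0, X3) → no; 1× O (H0, X1) → no; 3× C (H3, X4) → no; 1× O (H1, X2) → match; 1× N (H0, X3) → no.
That gives 1 matching atom.

1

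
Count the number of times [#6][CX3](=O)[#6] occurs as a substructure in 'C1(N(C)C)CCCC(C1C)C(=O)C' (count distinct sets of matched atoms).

1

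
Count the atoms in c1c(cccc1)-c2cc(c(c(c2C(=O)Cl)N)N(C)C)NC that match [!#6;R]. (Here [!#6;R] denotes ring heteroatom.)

0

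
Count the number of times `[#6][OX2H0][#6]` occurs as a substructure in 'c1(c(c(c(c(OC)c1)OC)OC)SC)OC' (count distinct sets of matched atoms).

4

[#6][OX2H0][#6] is the SMARTS for an ether: an aliphatic oxygen bridging two carbons with no H on the oxygen.
The molecule carries 4 separate instances of a methoxy ether (-OCH3) meeting every constraint; each maps to a distinct set of atoms, giving 4 matches.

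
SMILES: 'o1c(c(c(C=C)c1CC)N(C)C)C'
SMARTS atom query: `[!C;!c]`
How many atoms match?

2

The query [!C;!c] means: neither aliphatic nor aromatic carbon — same as [!#6].
Check the 13 heavy atoms by environment: 1× o (aromatic) → match; 4× c (aromatic) → no; 7× C → no; 1× N → match.
Summing the matching environments: 1 + 1 = 2 matching atoms.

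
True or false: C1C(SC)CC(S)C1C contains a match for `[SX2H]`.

The pattern [SX2H] describes an aliphatic sulfur with two connections, one being H — a thiol.
The molecule carries a thiol (-SH), whose atoms satisfy every constraint of the query, so the pattern matches.

True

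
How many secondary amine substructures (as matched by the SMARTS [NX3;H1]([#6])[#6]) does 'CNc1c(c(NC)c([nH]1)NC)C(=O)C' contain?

3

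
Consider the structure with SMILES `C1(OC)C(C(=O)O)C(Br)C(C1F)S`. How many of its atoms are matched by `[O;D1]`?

The query [O;D1] means: aliphatic oxygen bonded to exactly one heavy atom.
Check the 13 heavy atoms by environment: 6× C (D3) → no; 1× O (D2) → no; 1× C (D1) → no; 2× O (D1) → match; 1× S (D1) → no; 1× F (D1) → no; 1× Br (D1) → no.
That gives 2 matching atoms.

2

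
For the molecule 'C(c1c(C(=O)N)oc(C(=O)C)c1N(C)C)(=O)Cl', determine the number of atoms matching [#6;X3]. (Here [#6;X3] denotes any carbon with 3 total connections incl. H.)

The query [#6;X3] means: any carbon (aromatic or not) with three total connections.
Check the 17 heavy atoms by environment: 1× o (aromatic, X2) → no; 4× c (aromatic, X3) → match; 3× C (X3) → match; 3× O (X1) → no; 1× Cl (X1) → no; 2× N (X3) → no; 3× C (X4) → no.
Summing the matching environments: 4 + 3 = 7 matching atoms.

7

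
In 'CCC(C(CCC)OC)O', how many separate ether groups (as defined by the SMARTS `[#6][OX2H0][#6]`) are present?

[#6][OX2H0][#6] is the SMARTS for an ether: an aliphatic oxygen bridging two carbons with no H on the oxygen.
Exactly one fragment in the molecule meets all constraints, giving 1 match.

1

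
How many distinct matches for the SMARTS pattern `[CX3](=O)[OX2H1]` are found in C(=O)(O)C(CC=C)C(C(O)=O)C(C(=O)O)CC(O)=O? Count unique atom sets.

4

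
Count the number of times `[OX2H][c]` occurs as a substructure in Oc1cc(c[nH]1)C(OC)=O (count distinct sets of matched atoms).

1

[OX2H][c] is the SMARTS for a phenol: a hydroxyl oxygen attached to an aromatic carbon.
Exactly one fragment in the molecule meets all constraints, giving 1 match.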